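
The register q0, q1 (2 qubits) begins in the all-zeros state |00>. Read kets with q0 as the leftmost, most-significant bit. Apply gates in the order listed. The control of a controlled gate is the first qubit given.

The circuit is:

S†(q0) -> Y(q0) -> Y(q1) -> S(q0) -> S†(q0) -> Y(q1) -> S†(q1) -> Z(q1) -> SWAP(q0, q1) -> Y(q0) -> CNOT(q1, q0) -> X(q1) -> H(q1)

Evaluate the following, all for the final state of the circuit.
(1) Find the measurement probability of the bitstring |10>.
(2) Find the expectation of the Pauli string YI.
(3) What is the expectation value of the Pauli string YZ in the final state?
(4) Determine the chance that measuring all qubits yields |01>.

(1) A full measurement returns |10> with probability 0. Key observation: steps 3-6 multiply out to the identity, so the circuit reduces to the remaining gates.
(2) In the final state, YI has expectation 0.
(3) In the final state, YZ has expectation 0.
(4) Outcome |01> occurs with probability 1/2.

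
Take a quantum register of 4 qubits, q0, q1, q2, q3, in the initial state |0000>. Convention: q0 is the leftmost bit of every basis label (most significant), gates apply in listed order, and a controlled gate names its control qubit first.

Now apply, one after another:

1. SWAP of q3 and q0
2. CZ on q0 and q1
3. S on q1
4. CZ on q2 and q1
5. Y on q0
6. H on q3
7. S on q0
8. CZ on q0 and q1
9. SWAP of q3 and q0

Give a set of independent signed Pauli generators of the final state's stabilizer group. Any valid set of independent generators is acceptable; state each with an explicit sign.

The stabilizer group can be generated by +XIII, +IZII, +IIZI, -IIIZ, among other valid generating sets.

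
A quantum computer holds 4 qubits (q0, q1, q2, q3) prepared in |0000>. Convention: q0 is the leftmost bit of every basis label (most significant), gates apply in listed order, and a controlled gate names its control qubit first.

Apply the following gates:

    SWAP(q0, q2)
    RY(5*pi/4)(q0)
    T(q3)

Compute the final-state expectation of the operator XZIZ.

The expectation value of XZIZ is -sqrt(2)/2.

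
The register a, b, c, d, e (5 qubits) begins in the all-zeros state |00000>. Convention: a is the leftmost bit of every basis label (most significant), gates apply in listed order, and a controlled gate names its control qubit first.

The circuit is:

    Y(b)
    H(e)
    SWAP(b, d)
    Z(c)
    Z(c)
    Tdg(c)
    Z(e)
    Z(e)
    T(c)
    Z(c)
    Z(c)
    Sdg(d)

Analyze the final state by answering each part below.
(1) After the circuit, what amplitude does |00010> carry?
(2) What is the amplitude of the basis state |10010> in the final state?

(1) The final state's coefficient on |00010> equals sqrt(2)/2. Key observation: steps 4-11 multiply out to the identity, so the circuit reduces to the remaining gates.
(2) The amplitude on |10010> is 0.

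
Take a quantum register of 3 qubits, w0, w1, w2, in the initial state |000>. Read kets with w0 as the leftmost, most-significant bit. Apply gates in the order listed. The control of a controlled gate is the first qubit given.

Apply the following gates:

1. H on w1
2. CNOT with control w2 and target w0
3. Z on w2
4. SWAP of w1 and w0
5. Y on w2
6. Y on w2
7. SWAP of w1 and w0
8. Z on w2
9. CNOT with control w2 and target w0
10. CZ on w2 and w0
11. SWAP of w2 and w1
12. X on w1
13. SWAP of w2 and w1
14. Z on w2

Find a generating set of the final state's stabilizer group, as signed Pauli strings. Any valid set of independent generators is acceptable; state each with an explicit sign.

One valid set of independent stabilizer generators is +IXI, +ZII, -IIZ (any independent generating set of the same group is equally correct). Key observation: steps 2-9 multiply out to the identity, so the circuit reduces to the remaining gates.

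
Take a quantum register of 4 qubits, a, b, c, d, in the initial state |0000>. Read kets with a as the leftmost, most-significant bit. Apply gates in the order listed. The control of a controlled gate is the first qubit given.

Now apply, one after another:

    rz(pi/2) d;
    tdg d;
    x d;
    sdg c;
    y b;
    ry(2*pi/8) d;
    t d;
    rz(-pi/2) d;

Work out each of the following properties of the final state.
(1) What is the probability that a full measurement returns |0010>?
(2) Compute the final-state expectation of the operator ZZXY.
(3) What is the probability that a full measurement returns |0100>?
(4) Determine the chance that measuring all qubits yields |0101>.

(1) A full measurement returns |0010> with probability 0.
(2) The expectation value of ZZXY is 0.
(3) A full measurement returns |0100> with probability 1/2 - sqrt(2)/4.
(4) A full measurement returns |0101> with probability sqrt(2)/4 + 1/2.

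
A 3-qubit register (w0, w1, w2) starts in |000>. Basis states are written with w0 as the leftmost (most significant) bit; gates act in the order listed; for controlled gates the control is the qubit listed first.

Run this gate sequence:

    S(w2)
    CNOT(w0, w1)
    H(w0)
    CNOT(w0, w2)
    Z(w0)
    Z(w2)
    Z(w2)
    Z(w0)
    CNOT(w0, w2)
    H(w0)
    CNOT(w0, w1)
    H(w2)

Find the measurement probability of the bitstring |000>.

A full measurement returns |000> with probability 1/2. Key observation: steps 3-10 multiply out to the identity, so the circuit reduces to the remaining gates.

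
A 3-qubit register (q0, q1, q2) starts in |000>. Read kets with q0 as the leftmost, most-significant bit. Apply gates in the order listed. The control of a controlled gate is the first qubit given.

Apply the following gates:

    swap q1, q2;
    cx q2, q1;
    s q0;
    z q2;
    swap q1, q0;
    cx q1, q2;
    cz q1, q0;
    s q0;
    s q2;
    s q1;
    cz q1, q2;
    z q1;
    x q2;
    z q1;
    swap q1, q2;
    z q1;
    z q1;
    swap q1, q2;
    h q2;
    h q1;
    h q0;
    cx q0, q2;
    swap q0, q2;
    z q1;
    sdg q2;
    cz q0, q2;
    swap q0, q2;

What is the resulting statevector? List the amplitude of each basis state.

The final amplitudes are sqrt(2)/4 on |000>, -sqrt(2)/4 on |001>, -sqrt(2)/4 on |010>, sqrt(2)/4 on |011>, sqrt(2)*I/4 on |100>, sqrt(2)*I/4 on |101>, -sqrt(2)*I/4 on |110>, -sqrt(2)*I/4 on |111>.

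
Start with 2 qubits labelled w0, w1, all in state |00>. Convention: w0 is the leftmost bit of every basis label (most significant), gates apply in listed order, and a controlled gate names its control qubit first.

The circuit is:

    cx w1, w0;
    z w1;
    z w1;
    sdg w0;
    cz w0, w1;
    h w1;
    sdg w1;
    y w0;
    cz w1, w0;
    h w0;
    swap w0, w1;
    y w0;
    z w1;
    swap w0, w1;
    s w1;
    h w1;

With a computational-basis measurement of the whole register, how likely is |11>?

Outcome |11> occurs with probability 1/2.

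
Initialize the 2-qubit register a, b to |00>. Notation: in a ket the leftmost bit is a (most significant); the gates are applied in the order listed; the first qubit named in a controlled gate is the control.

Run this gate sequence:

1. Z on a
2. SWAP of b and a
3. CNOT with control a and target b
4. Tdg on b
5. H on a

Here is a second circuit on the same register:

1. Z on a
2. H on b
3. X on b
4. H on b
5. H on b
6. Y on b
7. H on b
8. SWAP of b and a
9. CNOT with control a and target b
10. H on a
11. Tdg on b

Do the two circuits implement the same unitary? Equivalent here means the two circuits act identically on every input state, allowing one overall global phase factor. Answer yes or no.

No, they are not equivalent — no single phase factor reconciles the two unitaries.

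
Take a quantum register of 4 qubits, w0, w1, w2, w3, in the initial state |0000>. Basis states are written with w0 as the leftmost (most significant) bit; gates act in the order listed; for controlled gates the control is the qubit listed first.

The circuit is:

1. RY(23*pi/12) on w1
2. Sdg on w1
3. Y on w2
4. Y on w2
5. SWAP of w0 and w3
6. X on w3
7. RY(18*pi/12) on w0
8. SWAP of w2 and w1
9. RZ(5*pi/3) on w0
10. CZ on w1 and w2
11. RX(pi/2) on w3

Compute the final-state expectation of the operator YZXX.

In the final state, YZXX has expectation 0.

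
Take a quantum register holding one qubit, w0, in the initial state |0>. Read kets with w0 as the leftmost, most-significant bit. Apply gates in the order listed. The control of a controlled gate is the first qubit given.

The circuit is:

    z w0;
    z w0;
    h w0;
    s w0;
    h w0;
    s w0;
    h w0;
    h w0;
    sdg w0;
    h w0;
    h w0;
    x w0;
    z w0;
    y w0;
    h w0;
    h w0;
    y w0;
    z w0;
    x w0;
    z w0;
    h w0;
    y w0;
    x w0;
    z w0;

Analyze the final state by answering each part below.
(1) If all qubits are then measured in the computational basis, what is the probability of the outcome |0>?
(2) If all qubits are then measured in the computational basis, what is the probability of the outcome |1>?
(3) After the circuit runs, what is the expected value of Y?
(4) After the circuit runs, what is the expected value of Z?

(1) A full measurement returns |0> with probability 1/2. Key observation: steps 13-18 multiply out to the identity, so the circuit reduces to the remaining gates.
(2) The probability of measuring |1> is 1/2.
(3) The expectation value of Y is -1.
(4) In the final state, Z has expectation 0.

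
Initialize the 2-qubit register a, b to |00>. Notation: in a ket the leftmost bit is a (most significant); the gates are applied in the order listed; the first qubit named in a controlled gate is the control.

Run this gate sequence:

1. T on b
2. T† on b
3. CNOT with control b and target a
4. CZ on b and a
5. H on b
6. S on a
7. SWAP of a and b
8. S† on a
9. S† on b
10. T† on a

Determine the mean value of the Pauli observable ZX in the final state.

In the final state, ZX has expectation 0.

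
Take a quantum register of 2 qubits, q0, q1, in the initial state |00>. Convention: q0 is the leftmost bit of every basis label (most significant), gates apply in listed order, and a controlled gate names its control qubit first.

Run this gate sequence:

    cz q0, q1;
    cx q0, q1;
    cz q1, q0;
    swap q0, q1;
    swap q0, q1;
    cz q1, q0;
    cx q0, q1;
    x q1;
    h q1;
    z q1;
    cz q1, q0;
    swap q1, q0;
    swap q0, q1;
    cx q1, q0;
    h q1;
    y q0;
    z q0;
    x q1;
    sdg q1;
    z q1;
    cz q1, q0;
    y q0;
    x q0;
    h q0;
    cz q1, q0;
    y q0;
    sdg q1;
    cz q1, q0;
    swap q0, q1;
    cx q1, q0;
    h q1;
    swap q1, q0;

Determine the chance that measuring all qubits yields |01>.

A full measurement returns |01> with probability 1/4. Key observation: steps 2-7 multiply out to the identity, so the circuit reduces to the remaining gates.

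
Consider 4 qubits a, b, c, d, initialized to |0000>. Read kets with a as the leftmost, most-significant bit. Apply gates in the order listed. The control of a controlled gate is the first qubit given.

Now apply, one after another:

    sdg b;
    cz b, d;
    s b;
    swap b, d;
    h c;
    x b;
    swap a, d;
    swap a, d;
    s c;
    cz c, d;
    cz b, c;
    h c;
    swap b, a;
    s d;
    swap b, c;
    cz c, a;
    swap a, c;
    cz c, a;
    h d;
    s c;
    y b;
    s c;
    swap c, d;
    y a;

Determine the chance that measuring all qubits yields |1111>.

The probability of measuring |1111> is 1/4.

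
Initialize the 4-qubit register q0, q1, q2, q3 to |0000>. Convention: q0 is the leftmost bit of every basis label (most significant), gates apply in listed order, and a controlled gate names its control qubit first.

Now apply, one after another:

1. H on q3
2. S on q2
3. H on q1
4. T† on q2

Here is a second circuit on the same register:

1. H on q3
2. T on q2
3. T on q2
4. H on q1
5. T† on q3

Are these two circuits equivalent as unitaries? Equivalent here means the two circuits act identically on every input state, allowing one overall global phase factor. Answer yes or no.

No, they are not equivalent — no single phase factor reconciles the two unitaries.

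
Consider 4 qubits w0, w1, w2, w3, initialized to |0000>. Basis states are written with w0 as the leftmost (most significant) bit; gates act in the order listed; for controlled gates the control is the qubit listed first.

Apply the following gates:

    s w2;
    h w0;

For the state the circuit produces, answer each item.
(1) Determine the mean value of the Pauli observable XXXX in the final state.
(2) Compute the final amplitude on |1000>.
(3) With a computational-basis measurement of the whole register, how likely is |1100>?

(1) The expectation value of XXXX is 0.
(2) The final state's coefficient on |1000> equals sqrt(2)/2.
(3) The probability of measuring |1100> is 0.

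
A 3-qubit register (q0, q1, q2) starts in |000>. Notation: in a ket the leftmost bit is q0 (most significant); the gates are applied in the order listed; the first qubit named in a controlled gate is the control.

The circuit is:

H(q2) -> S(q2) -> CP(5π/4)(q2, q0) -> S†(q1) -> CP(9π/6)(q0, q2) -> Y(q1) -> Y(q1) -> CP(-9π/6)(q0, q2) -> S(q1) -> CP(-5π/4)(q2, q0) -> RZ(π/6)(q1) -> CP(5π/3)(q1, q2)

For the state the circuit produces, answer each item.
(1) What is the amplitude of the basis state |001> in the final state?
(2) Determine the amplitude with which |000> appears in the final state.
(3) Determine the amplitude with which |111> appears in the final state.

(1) |001> carries amplitude sqrt(2)*exp(5*I*pi/12)/2 in the final state. Key observation: the block from step 3 through step 10 cancels to the identity and can be dropped.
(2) The amplitude on |000> is -sqrt(2)*exp(11*I*pi/12)/2.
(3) The amplitude on |111> is 0.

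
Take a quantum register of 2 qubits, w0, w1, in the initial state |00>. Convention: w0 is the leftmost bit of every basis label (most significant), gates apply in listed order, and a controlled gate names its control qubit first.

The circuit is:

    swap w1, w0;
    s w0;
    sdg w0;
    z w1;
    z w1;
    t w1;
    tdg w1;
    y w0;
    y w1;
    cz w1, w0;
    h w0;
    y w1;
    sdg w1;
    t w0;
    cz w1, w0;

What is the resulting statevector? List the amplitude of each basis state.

The resulting statevector has amplitude -sqrt(2)*I/2 on |00>, 0 on |01>, sqrt(2)*exp(3*I*pi/4)/2 on |10>, 0 on |11>.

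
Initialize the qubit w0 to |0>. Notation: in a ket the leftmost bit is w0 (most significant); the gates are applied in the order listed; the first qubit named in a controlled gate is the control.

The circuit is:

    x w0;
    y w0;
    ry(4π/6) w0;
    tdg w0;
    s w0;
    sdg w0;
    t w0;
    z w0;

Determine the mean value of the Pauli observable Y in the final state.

The observable Y averages to 0. Key observation: steps 4-7 multiply out to the identity, so the circuit reduces to the remaining gates.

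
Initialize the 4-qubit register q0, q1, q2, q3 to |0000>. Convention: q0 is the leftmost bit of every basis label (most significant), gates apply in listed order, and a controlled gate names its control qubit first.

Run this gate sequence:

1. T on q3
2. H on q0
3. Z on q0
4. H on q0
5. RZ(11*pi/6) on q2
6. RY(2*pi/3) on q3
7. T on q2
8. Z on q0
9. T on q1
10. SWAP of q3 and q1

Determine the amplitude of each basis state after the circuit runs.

After the circuit, the state carries amplitude exp(I*pi/12)/2 on |1000>, sqrt(3)*exp(I*pi/12)/2 on |1100>, and 0 on every other basis state.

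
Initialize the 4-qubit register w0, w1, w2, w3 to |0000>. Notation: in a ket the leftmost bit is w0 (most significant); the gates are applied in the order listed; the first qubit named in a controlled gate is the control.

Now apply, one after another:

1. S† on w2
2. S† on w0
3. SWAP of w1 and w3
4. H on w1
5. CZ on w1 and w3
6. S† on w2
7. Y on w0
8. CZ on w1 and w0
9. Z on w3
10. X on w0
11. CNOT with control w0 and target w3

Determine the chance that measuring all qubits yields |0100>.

Outcome |0100> occurs with probability 1/2.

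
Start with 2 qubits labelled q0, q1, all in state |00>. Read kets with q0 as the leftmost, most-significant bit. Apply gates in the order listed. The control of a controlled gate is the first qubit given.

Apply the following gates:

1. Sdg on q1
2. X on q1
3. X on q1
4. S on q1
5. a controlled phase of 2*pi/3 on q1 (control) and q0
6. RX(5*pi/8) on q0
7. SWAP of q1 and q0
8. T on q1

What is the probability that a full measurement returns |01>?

Outcome |01> occurs with probability sin(5*pi/16)**2. Key observation: gates 1-4 undo each other exactly, leaving only the rest of the circuit to track.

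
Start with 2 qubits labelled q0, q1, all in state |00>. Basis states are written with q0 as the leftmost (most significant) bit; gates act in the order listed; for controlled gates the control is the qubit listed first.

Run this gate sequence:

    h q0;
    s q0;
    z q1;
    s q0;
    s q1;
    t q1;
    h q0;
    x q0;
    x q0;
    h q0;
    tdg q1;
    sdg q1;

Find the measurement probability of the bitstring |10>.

A full measurement returns |10> with probability 1/2. Key observation: gates 5-12 undo each other exactly, leaving only the rest of the circuit to track.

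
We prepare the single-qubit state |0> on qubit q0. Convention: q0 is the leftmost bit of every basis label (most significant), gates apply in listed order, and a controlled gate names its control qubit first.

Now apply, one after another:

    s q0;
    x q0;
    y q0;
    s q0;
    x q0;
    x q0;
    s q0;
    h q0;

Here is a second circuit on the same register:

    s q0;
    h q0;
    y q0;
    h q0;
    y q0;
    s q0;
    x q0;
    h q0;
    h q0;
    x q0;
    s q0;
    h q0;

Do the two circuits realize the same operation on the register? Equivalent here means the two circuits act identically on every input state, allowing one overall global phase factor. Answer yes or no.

No, they are not equivalent — no single phase factor reconciles the two unitaries.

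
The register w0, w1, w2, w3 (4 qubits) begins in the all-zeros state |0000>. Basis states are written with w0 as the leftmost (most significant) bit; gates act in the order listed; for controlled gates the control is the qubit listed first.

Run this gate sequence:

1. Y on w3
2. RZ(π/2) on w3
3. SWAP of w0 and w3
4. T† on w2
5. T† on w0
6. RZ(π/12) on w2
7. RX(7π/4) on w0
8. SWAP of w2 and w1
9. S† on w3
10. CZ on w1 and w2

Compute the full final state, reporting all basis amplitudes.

The resulting statevector has amplitude -sqrt(2 - sqrt(2))*exp(23*I*pi/24)/2 on |0000>, -sqrt(sqrt(2) + 2)*exp(11*I*pi/24)/2 on |1000>, and 0 on every other basis state.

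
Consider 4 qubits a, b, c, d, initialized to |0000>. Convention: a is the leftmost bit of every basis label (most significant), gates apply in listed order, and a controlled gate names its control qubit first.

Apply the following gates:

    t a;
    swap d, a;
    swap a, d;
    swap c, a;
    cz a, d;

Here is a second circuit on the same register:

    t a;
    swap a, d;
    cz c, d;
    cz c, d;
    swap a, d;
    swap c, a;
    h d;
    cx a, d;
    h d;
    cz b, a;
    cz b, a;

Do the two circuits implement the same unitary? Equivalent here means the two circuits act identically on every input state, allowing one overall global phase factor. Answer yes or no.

Yes — the two circuits implement the same unitary up to a global phase.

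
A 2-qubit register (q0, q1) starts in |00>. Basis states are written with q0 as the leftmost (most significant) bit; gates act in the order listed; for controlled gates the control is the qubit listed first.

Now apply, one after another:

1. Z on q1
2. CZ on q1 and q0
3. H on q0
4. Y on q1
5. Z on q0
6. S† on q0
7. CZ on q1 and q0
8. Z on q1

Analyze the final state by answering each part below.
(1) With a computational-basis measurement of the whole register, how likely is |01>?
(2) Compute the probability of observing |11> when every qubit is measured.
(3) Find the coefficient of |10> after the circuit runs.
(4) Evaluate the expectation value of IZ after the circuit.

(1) Outcome |01> occurs with probability 1/2.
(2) The probability of measuring |11> is 1/2.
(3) The amplitude on |10> is 0.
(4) In the final state, IZ has expectation -1.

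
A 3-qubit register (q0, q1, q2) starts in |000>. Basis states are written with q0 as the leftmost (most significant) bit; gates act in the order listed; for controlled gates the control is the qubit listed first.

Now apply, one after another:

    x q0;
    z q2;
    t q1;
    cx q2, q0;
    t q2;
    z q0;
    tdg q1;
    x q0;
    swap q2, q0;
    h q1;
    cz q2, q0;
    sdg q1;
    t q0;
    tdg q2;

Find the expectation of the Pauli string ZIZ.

In the final state, ZIZ has expectation 1.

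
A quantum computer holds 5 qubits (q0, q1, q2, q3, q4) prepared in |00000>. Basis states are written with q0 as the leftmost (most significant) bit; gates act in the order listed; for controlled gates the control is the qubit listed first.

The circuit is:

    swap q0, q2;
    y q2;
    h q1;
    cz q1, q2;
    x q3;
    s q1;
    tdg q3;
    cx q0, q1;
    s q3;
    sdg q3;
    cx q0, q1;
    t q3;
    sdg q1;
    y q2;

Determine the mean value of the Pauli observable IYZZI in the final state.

The expectation value of IYZZI is 0. Key observation: gates 6-13 undo each other exactly, leaving only the rest of the circuit to track.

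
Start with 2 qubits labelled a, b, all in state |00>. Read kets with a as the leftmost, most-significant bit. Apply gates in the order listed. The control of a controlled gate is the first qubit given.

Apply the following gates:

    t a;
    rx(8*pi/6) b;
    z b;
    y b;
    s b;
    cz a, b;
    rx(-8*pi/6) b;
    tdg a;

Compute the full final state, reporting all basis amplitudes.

The final amplitudes are sqrt(3)*(-1 + I)/4 on |00>, -1/4 + 3*I/4 on |01>, 0 on |10>, 0 on |11>.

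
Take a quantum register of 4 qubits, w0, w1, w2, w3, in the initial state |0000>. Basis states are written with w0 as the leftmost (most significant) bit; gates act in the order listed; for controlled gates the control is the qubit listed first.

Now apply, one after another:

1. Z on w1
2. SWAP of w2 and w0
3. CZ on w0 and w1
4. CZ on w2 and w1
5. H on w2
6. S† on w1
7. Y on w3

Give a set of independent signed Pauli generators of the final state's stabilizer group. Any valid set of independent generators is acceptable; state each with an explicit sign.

The final state is stabilized by the group generated by +IIXI, +ZIII, +IZII, -IIIZ; other independent generating sets are equally valid.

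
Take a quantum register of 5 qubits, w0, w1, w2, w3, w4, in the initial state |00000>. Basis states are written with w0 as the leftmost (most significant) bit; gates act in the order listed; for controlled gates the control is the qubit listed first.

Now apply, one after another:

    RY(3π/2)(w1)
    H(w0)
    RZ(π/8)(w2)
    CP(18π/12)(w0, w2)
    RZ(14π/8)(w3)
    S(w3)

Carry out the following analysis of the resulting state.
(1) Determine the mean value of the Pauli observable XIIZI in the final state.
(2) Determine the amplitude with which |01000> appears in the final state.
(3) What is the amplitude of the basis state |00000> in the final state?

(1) The expectation value of XIIZI is 1.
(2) |01000> carries amplitude -exp(I*pi/16)/2 in the final state.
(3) |00000> carries amplitude exp(I*pi/16)/2 in the final state.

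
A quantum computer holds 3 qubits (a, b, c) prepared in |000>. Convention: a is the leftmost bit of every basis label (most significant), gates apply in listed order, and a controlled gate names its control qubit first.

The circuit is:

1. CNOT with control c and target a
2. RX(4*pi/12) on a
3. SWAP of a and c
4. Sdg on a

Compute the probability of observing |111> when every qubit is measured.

The probability of measuring |111> is 0.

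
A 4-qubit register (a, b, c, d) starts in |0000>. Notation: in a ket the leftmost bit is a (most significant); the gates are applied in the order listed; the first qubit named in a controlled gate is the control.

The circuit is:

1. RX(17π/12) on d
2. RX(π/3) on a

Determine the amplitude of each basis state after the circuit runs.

The final amplitudes are -3*sqrt(sqrt(2) + 2)/8 + sqrt(6 - 3*sqrt(2))/8 on |0000>, -I*sqrt(3*sqrt(2) + 6)/8 - 3*I*sqrt(2 - sqrt(2))/8 on |0001>, -I*sqrt(2 - sqrt(2))/8 + I*sqrt(3*sqrt(2) + 6)/8 on |1000>, -sqrt(sqrt(2) + 2)/8 - sqrt(6 - 3*sqrt(2))/8 on |1001>, and 0 on every other basis state.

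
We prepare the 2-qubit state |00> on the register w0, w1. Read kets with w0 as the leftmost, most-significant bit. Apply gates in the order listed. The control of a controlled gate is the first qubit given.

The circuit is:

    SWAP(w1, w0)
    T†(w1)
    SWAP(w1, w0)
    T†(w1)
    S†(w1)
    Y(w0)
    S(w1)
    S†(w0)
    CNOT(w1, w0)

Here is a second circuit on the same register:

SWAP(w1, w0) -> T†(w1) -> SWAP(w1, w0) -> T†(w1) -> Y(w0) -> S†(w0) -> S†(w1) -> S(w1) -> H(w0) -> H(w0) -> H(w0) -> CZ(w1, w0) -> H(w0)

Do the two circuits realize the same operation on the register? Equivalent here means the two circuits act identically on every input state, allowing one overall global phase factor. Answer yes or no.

Yes, they are equivalent — the unitaries differ by at most a global phase.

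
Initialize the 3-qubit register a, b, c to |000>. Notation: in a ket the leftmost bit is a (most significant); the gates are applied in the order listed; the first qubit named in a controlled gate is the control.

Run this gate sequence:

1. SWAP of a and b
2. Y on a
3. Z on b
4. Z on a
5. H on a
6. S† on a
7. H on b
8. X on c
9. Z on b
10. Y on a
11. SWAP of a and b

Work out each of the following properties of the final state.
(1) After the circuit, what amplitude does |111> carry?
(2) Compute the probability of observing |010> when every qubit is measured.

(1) The amplitude on |111> is -1/2.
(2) The probability of measuring |010> is 0.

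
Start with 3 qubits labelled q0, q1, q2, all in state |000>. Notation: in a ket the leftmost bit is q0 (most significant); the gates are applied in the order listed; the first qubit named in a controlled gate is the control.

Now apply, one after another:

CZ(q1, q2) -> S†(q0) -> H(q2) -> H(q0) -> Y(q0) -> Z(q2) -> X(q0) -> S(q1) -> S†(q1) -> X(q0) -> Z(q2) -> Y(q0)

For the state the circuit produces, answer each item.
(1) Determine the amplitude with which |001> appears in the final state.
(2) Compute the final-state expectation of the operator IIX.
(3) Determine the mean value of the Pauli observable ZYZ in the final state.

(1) The final state's coefficient on |001> equals 1/2. Key observation: steps 5-12 multiply out to the identity, so the circuit reduces to the remaining gates.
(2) The observable IIX averages to 1.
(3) The expectation value of ZYZ is 0.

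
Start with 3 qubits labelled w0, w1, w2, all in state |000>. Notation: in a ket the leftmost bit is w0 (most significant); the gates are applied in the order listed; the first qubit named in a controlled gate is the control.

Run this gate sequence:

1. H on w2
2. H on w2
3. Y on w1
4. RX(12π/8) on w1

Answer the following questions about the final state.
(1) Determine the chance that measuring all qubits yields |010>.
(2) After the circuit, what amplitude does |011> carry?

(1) The probability of measuring |010> is 1/2. Key observation: steps 1-2 multiply out to the identity, so the circuit reduces to the remaining gates.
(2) |011> carries amplitude 0 in the final state.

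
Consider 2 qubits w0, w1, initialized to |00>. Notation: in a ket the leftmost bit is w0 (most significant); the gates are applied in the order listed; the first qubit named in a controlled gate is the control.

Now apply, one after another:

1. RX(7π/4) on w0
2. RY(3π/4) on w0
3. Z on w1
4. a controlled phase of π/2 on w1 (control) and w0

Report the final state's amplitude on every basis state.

After the circuit, the state carries amplitude sqrt(2)*(-1 + I)/4 on |00>, 0 on |01>, -(1 - I)*(sqrt(2) + 2*I)/4 on |10>, 0 on |11>.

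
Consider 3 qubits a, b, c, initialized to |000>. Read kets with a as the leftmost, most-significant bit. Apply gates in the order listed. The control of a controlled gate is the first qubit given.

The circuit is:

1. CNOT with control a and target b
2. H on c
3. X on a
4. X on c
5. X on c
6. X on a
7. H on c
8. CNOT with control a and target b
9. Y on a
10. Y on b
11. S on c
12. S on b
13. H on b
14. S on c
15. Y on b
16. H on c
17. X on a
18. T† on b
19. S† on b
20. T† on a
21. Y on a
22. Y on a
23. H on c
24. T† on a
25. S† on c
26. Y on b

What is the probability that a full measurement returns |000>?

A full measurement returns |000> with probability 1/2. Key observation: the block from step 1 through step 8 cancels to the identity and can be dropped.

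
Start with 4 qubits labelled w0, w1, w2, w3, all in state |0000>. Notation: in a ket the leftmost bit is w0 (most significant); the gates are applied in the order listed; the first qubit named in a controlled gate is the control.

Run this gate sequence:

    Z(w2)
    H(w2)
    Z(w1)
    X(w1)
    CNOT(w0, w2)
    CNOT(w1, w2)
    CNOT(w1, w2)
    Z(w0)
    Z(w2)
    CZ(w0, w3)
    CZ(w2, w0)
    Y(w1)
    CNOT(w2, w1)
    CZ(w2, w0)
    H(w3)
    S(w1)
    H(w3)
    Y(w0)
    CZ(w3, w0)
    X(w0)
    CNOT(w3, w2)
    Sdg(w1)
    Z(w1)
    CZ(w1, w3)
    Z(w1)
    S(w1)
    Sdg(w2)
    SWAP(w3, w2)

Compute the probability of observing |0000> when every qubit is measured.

Outcome |0000> occurs with probability 1/2.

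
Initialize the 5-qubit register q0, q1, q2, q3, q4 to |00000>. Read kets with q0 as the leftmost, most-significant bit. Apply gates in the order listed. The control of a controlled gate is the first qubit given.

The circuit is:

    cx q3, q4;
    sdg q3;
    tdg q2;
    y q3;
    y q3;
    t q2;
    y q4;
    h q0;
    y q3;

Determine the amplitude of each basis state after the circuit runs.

The final amplitudes are -sqrt(2)/2 on |00011>, -sqrt(2)/2 on |10011>, and 0 on every other basis state. Key observation: gates 3-6 undo each other exactly, leaving only the rest of the circuit to track.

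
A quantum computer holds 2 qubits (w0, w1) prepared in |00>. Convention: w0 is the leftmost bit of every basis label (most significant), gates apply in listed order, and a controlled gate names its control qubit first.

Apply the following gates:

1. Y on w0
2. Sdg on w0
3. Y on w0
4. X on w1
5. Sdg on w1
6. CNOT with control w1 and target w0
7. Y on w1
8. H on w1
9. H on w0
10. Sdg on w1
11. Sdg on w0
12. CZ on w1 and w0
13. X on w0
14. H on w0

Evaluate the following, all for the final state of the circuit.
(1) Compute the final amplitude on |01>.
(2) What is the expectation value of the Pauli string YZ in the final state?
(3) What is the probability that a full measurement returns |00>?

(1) The final state's coefficient on |01> equals sqrt(2)*(1 - I)/4.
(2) The expectation value of YZ is 1.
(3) Outcome |00> occurs with probability 1/4.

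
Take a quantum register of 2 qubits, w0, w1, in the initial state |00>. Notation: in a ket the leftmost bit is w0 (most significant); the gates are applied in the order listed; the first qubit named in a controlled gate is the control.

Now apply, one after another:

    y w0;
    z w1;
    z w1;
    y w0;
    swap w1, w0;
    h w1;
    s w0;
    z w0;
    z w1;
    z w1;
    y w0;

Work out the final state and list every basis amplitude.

The resulting statevector has amplitude 0 on |00>, 0 on |01>, sqrt(2)*I/2 on |10>, sqrt(2)*I/2 on |11>.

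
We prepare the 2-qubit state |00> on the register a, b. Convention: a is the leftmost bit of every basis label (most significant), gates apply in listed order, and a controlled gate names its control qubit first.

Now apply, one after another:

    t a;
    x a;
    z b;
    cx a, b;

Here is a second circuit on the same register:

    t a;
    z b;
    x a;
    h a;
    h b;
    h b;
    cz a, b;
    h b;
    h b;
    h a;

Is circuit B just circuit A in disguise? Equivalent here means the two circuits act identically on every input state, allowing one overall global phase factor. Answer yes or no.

No — the two circuits implement different unitaries, even allowing a global phase.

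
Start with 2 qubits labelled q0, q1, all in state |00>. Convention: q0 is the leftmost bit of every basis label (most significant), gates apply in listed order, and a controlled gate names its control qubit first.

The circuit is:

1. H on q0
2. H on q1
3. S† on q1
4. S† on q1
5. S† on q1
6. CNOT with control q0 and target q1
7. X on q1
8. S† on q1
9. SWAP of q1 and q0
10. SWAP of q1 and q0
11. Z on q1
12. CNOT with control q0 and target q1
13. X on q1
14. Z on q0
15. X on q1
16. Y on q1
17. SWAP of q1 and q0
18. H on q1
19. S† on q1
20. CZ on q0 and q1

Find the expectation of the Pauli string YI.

In the final state, YI has expectation 1. Key observation: gates 9-10 undo each other exactly, leaving only the rest of the circuit to track.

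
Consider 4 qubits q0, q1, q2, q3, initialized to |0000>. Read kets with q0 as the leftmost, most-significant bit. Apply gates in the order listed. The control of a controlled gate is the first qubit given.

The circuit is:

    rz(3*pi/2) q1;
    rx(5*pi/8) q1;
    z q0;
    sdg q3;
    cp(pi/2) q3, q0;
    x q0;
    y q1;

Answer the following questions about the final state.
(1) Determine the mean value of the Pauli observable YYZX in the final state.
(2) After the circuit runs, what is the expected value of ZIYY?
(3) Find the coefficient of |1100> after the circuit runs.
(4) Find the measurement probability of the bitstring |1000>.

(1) The observable YYZX averages to 0.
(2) In the final state, ZIYY has expectation 0.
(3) The amplitude on |1100> is -exp(3*I*pi/4)*cos(5*pi/16).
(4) The probability of measuring |1000> is sin(5*pi/16)**2.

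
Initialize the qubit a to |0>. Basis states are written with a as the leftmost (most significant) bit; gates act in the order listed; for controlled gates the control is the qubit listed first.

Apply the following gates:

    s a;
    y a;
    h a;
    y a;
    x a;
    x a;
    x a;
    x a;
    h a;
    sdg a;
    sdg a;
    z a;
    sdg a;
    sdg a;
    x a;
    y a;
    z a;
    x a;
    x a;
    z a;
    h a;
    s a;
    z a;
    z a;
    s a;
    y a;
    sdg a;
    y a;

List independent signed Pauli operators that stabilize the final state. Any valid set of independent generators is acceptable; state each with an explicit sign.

The stabilizer group can be generated by -Y, among other valid generating sets. Key observation: gates 5-8 undo each other exactly, leaving only the rest of the circuit to track.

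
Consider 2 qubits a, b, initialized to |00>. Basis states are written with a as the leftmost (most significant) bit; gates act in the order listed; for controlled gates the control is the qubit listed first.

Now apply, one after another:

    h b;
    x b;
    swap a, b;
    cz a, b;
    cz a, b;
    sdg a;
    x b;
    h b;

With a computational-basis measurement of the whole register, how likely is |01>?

The probability of measuring |01> is 1/4.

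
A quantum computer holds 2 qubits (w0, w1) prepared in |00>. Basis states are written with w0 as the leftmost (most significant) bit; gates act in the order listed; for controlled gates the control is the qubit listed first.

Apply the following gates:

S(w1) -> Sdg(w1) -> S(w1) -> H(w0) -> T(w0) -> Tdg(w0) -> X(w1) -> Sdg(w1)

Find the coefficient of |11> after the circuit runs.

The amplitude on |11> is -sqrt(2)*I/2. Key observation: steps 1-2 multiply out to the identity, so the circuit reduces to the remaining gates.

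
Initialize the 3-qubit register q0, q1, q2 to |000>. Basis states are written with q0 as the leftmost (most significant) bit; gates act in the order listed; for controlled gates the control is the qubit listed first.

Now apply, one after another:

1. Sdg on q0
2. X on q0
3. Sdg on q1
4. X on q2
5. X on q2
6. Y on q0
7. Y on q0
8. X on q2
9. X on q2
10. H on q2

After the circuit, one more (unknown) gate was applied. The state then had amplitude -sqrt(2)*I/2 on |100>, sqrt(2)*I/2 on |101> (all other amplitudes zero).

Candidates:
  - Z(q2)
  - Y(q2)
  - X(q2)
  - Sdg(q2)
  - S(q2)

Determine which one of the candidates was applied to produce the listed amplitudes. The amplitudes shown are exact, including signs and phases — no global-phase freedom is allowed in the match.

The unique candidate consistent with the amplitudes is Y(q2).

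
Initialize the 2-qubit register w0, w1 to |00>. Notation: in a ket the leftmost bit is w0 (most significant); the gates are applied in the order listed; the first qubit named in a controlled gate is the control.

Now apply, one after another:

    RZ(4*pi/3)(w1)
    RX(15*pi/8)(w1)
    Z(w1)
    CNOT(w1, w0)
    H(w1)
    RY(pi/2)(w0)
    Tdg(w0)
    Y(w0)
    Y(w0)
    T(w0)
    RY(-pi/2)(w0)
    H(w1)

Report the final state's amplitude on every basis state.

After the circuit, the state carries amplitude exp(I*pi/3)*cos(pi/16) on |00>, 0 on |01>, 0 on |10>, -exp(5*I*pi/6)*sin(pi/16) on |11>.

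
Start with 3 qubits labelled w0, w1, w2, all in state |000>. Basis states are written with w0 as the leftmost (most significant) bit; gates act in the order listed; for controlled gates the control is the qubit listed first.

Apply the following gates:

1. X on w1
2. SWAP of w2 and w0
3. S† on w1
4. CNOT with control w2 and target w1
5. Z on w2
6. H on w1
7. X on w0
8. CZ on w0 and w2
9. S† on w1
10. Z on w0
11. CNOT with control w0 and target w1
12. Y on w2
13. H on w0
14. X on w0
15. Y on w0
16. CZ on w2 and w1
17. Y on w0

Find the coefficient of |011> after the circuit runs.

The amplitude on |011> is -1/2.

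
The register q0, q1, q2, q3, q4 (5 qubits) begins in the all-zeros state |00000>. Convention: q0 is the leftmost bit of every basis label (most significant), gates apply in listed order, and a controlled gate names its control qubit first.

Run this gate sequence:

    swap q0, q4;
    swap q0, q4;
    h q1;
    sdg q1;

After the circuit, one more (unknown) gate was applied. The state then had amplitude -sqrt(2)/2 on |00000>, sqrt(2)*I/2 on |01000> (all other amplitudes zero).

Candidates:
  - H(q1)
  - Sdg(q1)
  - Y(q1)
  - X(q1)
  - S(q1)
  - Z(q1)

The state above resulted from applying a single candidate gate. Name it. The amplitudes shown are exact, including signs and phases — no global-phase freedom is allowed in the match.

It was Y(q1) that produced the state shown. Key observation: steps 1-2 multiply out to the identity, so the circuit reduces to the remaining gates.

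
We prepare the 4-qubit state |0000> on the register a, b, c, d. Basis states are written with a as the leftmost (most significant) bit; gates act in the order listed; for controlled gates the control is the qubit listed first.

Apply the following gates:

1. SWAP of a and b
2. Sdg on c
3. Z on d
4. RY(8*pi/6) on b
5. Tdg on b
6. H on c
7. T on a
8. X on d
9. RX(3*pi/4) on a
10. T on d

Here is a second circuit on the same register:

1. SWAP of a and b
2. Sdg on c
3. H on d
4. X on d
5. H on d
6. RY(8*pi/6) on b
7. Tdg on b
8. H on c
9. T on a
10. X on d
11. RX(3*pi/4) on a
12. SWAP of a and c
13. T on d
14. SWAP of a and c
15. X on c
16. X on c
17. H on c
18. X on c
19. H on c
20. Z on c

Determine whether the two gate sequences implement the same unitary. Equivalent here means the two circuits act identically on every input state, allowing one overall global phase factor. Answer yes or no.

Yes: on every input state the two circuits agree up to one overall phase factor.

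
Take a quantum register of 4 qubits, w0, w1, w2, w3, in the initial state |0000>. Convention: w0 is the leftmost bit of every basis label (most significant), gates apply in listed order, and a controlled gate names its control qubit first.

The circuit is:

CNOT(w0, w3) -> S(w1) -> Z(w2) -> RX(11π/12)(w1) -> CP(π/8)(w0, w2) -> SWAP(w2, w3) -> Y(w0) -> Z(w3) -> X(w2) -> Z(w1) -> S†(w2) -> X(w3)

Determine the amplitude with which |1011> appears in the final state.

The final state's coefficient on |1011> equals -sqrt(6 - 3*sqrt(2))/4 + sqrt(sqrt(2) + 2)/4.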